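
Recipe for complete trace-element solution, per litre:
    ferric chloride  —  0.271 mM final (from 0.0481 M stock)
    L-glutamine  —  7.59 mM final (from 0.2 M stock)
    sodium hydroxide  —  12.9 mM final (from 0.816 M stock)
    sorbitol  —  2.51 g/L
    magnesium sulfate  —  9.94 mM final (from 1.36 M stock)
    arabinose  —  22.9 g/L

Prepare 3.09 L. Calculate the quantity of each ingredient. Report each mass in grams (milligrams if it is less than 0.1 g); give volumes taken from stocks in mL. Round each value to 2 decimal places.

ferric chloride 17.41 mL; L-glutamine 117.27 mL; sodium hydroxide 48.85 mL; sorbitol 7.76 g; magnesium sulfate 22.58 mL; arabinose 70.76 g

Working volume: 3.09 L.
ferric chloride: C1V1 = C2V2 → 0.271 mM × 3090 mL ÷ 48.1 mM = 17.41 mL
L-glutamine: dilute stock: 7.59 mM × 3090 mL ÷ 200 mM = 117.27 mL
sodium hydroxide: C1V1 = C2V2 → 12.9 mM × 3090 mL ÷ 816 mM = 48.85 mL
sorbitol: 2.51 g/L × 3.09 L = 7.76 g
magnesium sulfate: dilute stock: 9.94 mM × 3090 mL ÷ 1360 mM = 22.58 mL
arabinose: 22.9 g/L × 3.09 L = 70.76 g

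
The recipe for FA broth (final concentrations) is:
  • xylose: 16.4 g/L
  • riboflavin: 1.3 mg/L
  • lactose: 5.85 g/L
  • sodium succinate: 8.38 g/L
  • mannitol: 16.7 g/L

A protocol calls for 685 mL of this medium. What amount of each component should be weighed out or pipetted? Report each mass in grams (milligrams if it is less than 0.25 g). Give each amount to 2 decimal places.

xylose 11.23 g; riboflavin 0.89 mg; lactose 4.01 g; sodium succinate 5.74 g; mannitol 11.44 g

Working volume: 685 mL = 0.685 L.
xylose: 16.4 g/L × 0.685 L = 11.23 g
riboflavin: 1.3 mg/L × 0.685 L = 0.89 mg
lactose: 5.85 g/L × 0.685 L = 4.01 g
sodium succinate: 8.38 g/L × 0.685 L = 5.74 g
mannitol: 16.7 g/L × 0.685 L = 11.44 g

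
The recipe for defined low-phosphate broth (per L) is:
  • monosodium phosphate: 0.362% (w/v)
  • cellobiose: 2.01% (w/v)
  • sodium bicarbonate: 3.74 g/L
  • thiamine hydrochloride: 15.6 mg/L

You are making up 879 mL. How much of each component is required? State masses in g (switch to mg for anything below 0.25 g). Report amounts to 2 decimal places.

Scale factor relative to 1 L: 0.879.
monosodium phosphate: 0.362 g per 100 mL × 879 mL ÷ 100 = 3.18 g
cellobiose: 2.01 g per 100 mL × 879 mL ÷ 100 = 17.67 g
sodium bicarbonate: 3.74 g/L × 0.879 L = 3.29 g
thiamine hydrochloride: 15.6 mg/L × 0.879 L = 13.71 mg

monosodium phosphate 3.18 g; cellobiose 17.67 g; sodium bicarbonate 3.29 g; thiamine hydrochloride 13.71 mg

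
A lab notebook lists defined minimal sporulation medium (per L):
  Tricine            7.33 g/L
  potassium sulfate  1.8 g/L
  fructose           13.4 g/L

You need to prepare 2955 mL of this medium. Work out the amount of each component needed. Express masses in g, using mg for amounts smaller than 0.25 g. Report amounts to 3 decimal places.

Tricine 21.660 g; potassium sulfate 5.319 g; fructose 39.597 g

Working volume: 2955 mL = 2.955 L.
Tricine: 7.33 g/L × 2.955 L = 21.660 g
potassium sulfate: 1.8 g/L × 2.955 L = 5.319 g
fructose: 13.4 g/L × 2.955 L = 39.597 g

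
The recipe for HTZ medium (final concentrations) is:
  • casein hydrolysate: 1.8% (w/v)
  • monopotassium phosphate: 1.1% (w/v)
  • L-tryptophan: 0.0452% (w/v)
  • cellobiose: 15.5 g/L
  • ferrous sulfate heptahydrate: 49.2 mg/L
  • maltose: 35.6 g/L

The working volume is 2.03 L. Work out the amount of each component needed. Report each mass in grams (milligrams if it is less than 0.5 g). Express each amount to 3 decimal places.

casein hydrolysate 36.540 g; monopotassium phosphate 22.330 g; L-tryptophan 0.918 g; cellobiose 31.465 g; ferrous sulfate heptahydrate 99.876 mg; maltose 72.268 g

Scale factor relative to 1 L: 2.03.
casein hydrolysate: 1.8 g per 100 mL × 2030 mL ÷ 100 = 36.540 g
monopotassium phosphate: 1.1% w/v = 11 g/L → 11 × 2.03 L = 22.330 g
L-tryptophan: 0.0452 g per 100 mL × 2030 mL ÷ 100 = 0.918 g
cellobiose: 15.5 g/L × 2.03 L = 31.465 g
ferrous sulfate heptahydrate: 49.2 mg/L × 2.03 L = 99.876 mg
maltose: 35.6 g/L × 2.03 L = 72.268 g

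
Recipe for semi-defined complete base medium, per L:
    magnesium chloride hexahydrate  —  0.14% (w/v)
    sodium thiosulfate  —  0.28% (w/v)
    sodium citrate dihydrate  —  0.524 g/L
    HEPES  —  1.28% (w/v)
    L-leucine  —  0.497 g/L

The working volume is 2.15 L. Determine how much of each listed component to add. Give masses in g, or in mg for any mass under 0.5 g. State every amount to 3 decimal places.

magnesium chloride hexahydrate 3.010 g; sodium thiosulfate 6.020 g; sodium citrate dihydrate 1.127 g; HEPES 27.520 g; L-leucine 1.069 g

Working volume: 2.15 L.
magnesium chloride hexahydrate: 0.14% w/v = 1.4 g/L → 1.4 × 2.15 L = 3.010 g
sodium thiosulfate: 0.28 g per 100 mL × 2150 mL ÷ 100 = 6.020 g
sodium citrate dihydrate: 0.524 g/L × 2.15 L = 1.127 g
HEPES: 1.28% w/v = 12.8 g/L → 12.8 × 2.15 L = 27.520 g
L-leucine: 0.497 g/L × 2.15 L = 1.069 g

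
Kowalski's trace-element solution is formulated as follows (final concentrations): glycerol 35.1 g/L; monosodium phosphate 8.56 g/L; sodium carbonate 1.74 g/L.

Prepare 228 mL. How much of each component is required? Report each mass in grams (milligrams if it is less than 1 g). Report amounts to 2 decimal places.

glycerol 8.00 g; monosodium phosphate 1.95 g; sodium carbonate 396.72 mg

Target volume = 228 mL = 0.228 L.
glycerol: 35.1 g/L × 0.228 L = 8.00 g
monosodium phosphate: 8.56 g/L × 0.228 L = 1.95 g
sodium carbonate: 1.74 g/L × 0.228 L = 0.39672 g = 396.72 mg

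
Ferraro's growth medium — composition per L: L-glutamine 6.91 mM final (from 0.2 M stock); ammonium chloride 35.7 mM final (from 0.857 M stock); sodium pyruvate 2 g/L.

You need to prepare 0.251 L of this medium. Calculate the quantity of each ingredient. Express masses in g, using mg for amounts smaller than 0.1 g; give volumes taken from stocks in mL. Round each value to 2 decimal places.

L-glutamine 8.67 mL; ammonium chloride 10.46 mL; sodium pyruvate 0.50 g

Scale factor relative to 1 L: 0.251.
L-glutamine: dilute stock: 6.91 mM × 251 mL ÷ 200 mM = 8.67 mL
ammonium chloride: dilute stock: 35.7 mM × 251 mL ÷ 857 mM = 10.46 mL
sodium pyruvate: 2 g/L × 0.251 L = 0.50 g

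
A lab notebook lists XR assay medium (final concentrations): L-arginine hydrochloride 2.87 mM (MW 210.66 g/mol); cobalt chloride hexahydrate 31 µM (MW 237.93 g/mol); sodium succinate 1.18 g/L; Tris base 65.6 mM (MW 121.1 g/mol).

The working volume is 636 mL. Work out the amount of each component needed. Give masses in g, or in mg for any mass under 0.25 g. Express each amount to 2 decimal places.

L-arginine hydrochloride 0.38 g; cobalt chloride hexahydrate 4.69 mg; sodium succinate 0.75 g; Tris base 5.05 g

Working volume: 636 mL = 0.636 L.
L-arginine hydrochloride: 2.87 mmol/L × 210.66 g/mol × 0.636 L ÷ 1000 = 0.38 g
cobalt chloride hexahydrate: 31 µmol/L × 237.93 g/mol × 0.636 L ÷ 1000 = 4.69 mg
sodium succinate: 1.18 g/L × 0.636 L = 0.75 g
Tris base: 65.6 mmol/L × 121.1 g/mol × 0.636 L ÷ 1000 = 5.05 g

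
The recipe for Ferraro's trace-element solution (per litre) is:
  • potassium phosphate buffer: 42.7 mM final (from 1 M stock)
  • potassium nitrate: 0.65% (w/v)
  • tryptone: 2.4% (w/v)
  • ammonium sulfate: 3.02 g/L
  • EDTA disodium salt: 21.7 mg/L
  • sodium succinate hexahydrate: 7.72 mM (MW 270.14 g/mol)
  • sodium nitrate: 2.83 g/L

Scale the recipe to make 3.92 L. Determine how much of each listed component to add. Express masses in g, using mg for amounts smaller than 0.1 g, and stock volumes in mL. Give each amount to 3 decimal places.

potassium phosphate buffer 167.384 mL; potassium nitrate 25.480 g; tryptone 94.080 g; ammonium sulfate 11.838 g; EDTA disodium salt 85.064 mg; sodium succinate hexahydrate 8.175 g; sodium nitrate 11.094 g

Working volume: 3.92 L.
potassium phosphate buffer: C1V1 = C2V2 → 42.7 mM × 3920 mL ÷ 1000 mM = 167.384 mL
potassium nitrate: 0.65 g per 100 mL × 3920 mL ÷ 100 = 25.480 g
tryptone: 2.4 g per 100 mL × 3920 mL ÷ 100 = 94.080 g
ammonium sulfate: 3.02 g/L × 3.92 L = 11.838 g
EDTA disodium salt: 21.7 mg/L × 3.92 L = 85.064 mg
sodium succinate hexahydrate: 7.72 mmol/L × 270.14 g/mol × 3.92 L ÷ 1000 = 8.175 g
sodium nitrate: 2.83 g/L × 3.92 L = 11.094 g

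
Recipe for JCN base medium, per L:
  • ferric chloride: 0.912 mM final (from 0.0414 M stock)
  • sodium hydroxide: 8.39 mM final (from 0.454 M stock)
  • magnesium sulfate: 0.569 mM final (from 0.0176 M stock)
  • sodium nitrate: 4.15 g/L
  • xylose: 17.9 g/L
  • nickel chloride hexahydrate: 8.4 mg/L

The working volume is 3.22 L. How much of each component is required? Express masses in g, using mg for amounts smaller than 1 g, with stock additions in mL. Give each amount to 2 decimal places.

Working volume: 3.22 L.
ferric chloride: C1V1 = C2V2 → 0.912 mM × 3220 mL ÷ 41.4 mM = 70.93 mL
sodium hydroxide: dilute stock: 8.39 mM × 3220 mL ÷ 454 mM = 59.51 mL
magnesium sulfate: C1V1 = C2V2 → 0.569 mM × 3220 mL ÷ 17.6 mM = 104.10 mL
sodium nitrate: 4.15 g/L × 3.22 L = 13.36 g
xylose: 17.9 g/L × 3.22 L = 57.64 g
nickel chloride hexahydrate: 8.4 mg/L × 3.22 L = 27.05 mg

ferric chloride 70.93 mL; sodium hydroxide 59.51 mL; magnesium sulfate 104.10 mL; sodium nitrate 13.36 g; xylose 57.64 g; nickel chloride hexahydrate 27.05 mg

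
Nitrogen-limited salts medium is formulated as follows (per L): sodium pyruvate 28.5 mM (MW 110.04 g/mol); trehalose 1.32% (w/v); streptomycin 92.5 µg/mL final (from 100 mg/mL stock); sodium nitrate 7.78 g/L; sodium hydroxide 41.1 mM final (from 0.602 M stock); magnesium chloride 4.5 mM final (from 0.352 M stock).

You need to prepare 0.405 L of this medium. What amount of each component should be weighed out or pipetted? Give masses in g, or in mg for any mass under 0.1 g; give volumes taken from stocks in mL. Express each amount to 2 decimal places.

sodium pyruvate 1.27 g; trehalose 5.35 g; streptomycin 0.37 mL; sodium nitrate 3.15 g; sodium hydroxide 27.65 mL; magnesium chloride 5.18 mL

Working volume: 0.405 L.
sodium pyruvate: 28.5 mmol/L × 110.04 g/mol × 0.405 L ÷ 1000 = 1.27 g
trehalose: 1.32% w/v = 13.2 g/L → 13.2 × 0.405 L = 5.35 g
streptomycin: C1V1 = C2V2 → 92.5 µg/mL × 405 mL ÷ 100000 µg/mL = 0.37 mL
sodium nitrate: 7.78 g/L × 0.405 L = 3.15 g
sodium hydroxide: V = C2·V2/C1 = 41.1 mM × 405 mL ÷ 602 mM = 27.65 mL
magnesium chloride: C1V1 = C2V2 → 4.5 mM × 405 mL ÷ 352 mM = 5.18 mL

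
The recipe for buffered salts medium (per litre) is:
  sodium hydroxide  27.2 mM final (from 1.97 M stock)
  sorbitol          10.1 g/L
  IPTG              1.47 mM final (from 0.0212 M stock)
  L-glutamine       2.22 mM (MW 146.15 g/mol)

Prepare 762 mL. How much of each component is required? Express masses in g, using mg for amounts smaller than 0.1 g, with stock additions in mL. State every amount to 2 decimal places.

sodium hydroxide 10.52 mL; sorbitol 7.70 g; IPTG 52.84 mL; L-glutamine 0.25 g

Scale factor relative to 1 L: 0.762.
sodium hydroxide: V = C2·V2/C1 = 27.2 mM × 762 mL ÷ 1970 mM = 10.52 mL
sorbitol: 10.1 g/L × 0.762 L = 7.70 g
IPTG: dilute stock: 1.47 mM × 762 mL ÷ 21.2 mM = 52.84 mL
L-glutamine: 2.22 mmol/L × 146.15 g/mol × 0.762 L ÷ 1000 = 0.25 g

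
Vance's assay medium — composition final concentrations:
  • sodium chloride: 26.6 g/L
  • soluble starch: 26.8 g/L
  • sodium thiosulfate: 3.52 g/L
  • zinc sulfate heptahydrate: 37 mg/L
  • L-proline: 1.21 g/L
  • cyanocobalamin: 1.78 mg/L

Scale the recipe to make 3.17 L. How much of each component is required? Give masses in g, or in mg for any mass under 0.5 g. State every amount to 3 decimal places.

Scale factor relative to 1 L: 3.17.
sodium chloride: 26.6 g/L × 3.17 L = 84.322 g
soluble starch: 26.8 g/L × 3.17 L = 84.956 g
sodium thiosulfate: 3.52 g/L × 3.17 L = 11.158 g
zinc sulfate heptahydrate: 37 mg/L × 3.17 L = 117.290 mg
L-proline: 1.21 g/L × 3.17 L = 3.836 g
cyanocobalamin: 1.78 mg/L × 3.17 L = 5.643 mg

sodium chloride 84.322 g; soluble starch 84.956 g; sodium thiosulfate 11.158 g; zinc sulfate heptahydrate 117.290 mg; L-proline 3.836 g; cyanocobalamin 5.643 mg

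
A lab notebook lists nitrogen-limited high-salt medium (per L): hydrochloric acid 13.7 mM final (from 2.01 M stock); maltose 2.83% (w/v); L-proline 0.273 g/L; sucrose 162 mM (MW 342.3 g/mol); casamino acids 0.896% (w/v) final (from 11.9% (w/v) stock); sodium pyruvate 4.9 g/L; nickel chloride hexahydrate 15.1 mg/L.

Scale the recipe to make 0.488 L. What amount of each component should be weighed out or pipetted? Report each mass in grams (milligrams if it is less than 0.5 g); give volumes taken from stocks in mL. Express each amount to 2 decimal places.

Working volume: 0.488 L.
hydrochloric acid: V = C2·V2/C1 = 13.7 mM × 488 mL ÷ 2010 mM = 3.33 mL
maltose: 2.83% w/v = 28.3 g/L → 28.3 × 0.488 L = 13.81 g
L-proline: 0.273 g/L × 0.488 L = 0.133224 g = 133.22 mg
sucrose: 162 mmol/L × 342.3 g/mol × 0.488 L ÷ 1000 = 27.06 g
casamino acids: dilute stock: 0.896% ÷ 11.9% × 488 mL = 36.74 mL
sodium pyruvate: 4.9 g/L × 0.488 L = 2.39 g
nickel chloride hexahydrate: 15.1 mg/L × 0.488 L = 7.37 mg

hydrochloric acid 3.33 mL; maltose 13.81 g; L-proline 133.22 mg; sucrose 27.06 g; casamino acids 36.74 mL; sodium pyruvate 2.39 g; nickel chloride hexahydrate 7.37 mg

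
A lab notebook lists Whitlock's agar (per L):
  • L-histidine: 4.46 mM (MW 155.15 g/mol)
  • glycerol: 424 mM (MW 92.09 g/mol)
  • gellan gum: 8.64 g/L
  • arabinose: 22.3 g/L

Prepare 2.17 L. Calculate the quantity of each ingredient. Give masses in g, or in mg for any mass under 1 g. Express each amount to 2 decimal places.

Scale factor relative to 1 L: 2.17.
L-histidine: 4.46 mmol/L × 155.15 g/mol × 2.17 L ÷ 1000 = 1.50 g
glycerol: 424 mmol/L × 92.09 g/mol × 2.17 L ÷ 1000 = 84.73 g
gellan gum: 8.64 g/L × 2.17 L = 18.75 g
arabinose: 22.3 g/L × 2.17 L = 48.39 g

L-histidine 1.50 g; glycerol 84.73 g; gellan gum 18.75 g; arabinose 48.39 g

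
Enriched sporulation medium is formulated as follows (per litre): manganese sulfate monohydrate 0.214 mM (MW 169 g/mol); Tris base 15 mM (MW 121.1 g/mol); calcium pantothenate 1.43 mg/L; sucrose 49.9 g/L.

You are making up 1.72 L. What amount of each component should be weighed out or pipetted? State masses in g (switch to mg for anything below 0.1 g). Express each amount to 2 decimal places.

Scale factor relative to 1 L: 1.72.
manganese sulfate monohydrate: 0.214 mmol/L × 169 mg/mmol × 1.72 L = 62.21 mg
Tris base: 15 mmol/L × 121.1 g/mol × 1.72 L ÷ 1000 = 3.12 g
calcium pantothenate: 1.43 mg/L × 1.72 L = 2.46 mg
sucrose: 49.9 g/L × 1.72 L = 85.83 g

manganese sulfate monohydrate 62.21 mg; Tris base 3.12 g; calcium pantothenate 2.46 mg; sucrose 85.83 g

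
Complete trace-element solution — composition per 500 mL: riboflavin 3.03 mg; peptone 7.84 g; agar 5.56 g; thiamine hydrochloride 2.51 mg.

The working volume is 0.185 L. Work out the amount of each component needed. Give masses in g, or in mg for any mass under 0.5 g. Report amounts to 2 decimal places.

Ratio of target to recipe volume: 185 / 500 = 0.37.
riboflavin: 3.03 mg × (185 mL / 500 mL) = 1.12 mg
peptone: 7.84 g × (185 mL / 500 mL) = 2.90 g
agar: 5.56 g × (185 mL / 500 mL) = 2.06 g
thiamine hydrochloride: 2.51 mg × (185 mL / 500 mL) = 0.93 mg

riboflavin 1.12 mg; peptone 2.90 g; agar 2.06 g; thiamine hydrochloride 0.93 mg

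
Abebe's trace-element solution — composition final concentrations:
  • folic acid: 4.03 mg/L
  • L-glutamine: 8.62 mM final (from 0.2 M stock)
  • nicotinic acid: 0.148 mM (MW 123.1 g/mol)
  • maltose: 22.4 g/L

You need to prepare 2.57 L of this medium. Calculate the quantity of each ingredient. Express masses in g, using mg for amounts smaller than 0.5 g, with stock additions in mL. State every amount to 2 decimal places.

Working volume: 2.57 L.
folic acid: 4.03 mg/L × 2.57 L = 10.36 mg
L-glutamine: dilute stock: 8.62 mM × 2570 mL ÷ 200 mM = 110.77 mL
nicotinic acid: 0.148 mmol/L × 123.1 mg/mmol × 2.57 L = 46.82 mg
maltose: 22.4 g/L × 2.57 L = 57.57 g

folic acid 10.36 mg; L-glutamine 110.77 mL; nicotinic acid 46.82 mg; maltose 57.57 g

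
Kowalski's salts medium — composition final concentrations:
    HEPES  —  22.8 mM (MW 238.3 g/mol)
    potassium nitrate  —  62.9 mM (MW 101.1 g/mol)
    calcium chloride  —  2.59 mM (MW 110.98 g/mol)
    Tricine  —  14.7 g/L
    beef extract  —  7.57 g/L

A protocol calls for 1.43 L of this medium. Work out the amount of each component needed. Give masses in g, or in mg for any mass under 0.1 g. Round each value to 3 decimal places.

HEPES 7.770 g; potassium nitrate 9.094 g; calcium chloride 0.411 g; Tricine 21.021 g; beef extract 10.825 g

Working volume: 1.43 L.
HEPES: 22.8 mmol/L × 238.3 g/mol × 1.43 L ÷ 1000 = 7.770 g
potassium nitrate: 62.9 mmol/L × 101.1 g/mol × 1.43 L ÷ 1000 = 9.094 g
calcium chloride: 2.59 mmol/L × 110.98 g/mol × 1.43 L ÷ 1000 = 0.411 g
Tricine: 14.7 g/L × 1.43 L = 21.021 g
beef extract: 7.57 g/L × 1.43 L = 10.825 g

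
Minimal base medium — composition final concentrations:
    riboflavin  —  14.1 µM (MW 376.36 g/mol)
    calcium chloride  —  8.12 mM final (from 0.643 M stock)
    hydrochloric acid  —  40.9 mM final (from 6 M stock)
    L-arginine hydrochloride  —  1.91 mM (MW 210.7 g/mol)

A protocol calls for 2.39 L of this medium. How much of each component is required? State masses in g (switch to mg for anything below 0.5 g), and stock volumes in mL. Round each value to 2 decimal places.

Working volume: 2.39 L.
riboflavin: 14.1 µmol/L × 376.36 g/mol × 2.39 L ÷ 1000 = 12.68 mg
calcium chloride: C1V1 = C2V2 → 8.12 mM × 2390 mL ÷ 643 mM = 30.18 mL
hydrochloric acid: V = C2·V2/C1 = 40.9 mM × 2390 mL ÷ 6000 mM = 16.29 mL
L-arginine hydrochloride: 1.91 mmol/L × 210.7 g/mol × 2.39 L ÷ 1000 = 0.96 g

riboflavin 12.68 mg; calcium chloride 30.18 mL; hydrochloric acid 16.29 mL; L-arginine hydrochloride 0.96 g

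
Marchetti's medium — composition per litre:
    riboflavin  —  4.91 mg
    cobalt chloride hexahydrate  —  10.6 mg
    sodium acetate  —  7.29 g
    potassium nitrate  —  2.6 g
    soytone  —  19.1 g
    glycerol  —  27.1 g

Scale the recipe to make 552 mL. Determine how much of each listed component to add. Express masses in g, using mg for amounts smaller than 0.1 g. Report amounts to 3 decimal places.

Scale factor = 552 mL / 1000 mL = 0.552.
riboflavin: 4.91 mg × (552 mL / 1000 mL) = 2.710 mg
cobalt chloride hexahydrate: 10.6 mg × (552 mL / 1000 mL) = 5.851 mg
sodium acetate: 7.29 g × (552 mL / 1000 mL) = 4.024 g
potassium nitrate: 2.6 g × (552 mL / 1000 mL) = 1.435 g
soytone: 19.1 g × (552 mL / 1000 mL) = 10.543 g
glycerol: 27.1 g × (552 mL / 1000 mL) = 14.959 g

riboflavin 2.710 mg; cobalt chloride hexahydrate 5.851 mg; sodium acetate 4.024 g; potassium nitrate 1.435 g; soytone 10.543 g; glycerol 14.959 g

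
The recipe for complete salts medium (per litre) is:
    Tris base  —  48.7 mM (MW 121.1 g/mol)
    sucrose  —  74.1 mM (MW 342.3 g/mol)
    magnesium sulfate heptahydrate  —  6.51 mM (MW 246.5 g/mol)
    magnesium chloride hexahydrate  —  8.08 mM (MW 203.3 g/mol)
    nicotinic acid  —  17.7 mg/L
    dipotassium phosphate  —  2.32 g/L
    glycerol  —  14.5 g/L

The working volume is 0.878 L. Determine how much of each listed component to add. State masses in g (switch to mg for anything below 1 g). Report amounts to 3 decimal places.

Tris base 5.178 g; sucrose 22.270 g; magnesium sulfate heptahydrate 1.409 g; magnesium chloride hexahydrate 1.442 g; nicotinic acid 15.541 mg; dipotassium phosphate 2.037 g; glycerol 12.731 g

Scale factor relative to 1 L: 0.878.
Tris base: 48.7 mmol/L × 121.1 g/mol × 0.878 L ÷ 1000 = 5.178 g
sucrose: 74.1 mmol/L × 342.3 g/mol × 0.878 L ÷ 1000 = 22.270 g
magnesium sulfate heptahydrate: 6.51 mmol/L × 246.5 g/mol × 0.878 L ÷ 1000 = 1.409 g
magnesium chloride hexahydrate: 8.08 mmol/L × 203.3 g/mol × 0.878 L ÷ 1000 = 1.442 g
nicotinic acid: 17.7 mg/L × 0.878 L = 15.541 mg
dipotassium phosphate: 2.32 g/L × 0.878 L = 2.037 g
glycerol: 14.5 g/L × 0.878 L = 12.731 g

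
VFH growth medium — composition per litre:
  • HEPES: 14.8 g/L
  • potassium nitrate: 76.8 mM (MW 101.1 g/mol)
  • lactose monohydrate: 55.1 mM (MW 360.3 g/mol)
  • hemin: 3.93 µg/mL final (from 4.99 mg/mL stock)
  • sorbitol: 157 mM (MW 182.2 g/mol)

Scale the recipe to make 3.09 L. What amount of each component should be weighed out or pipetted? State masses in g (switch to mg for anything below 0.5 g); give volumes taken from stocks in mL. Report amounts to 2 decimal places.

HEPES 45.73 g; potassium nitrate 23.99 g; lactose monohydrate 61.34 g; hemin 2.43 mL; sorbitol 88.39 g

Working volume: 3.09 L.
HEPES: 14.8 g/L × 3.09 L = 45.73 g
potassium nitrate: 76.8 mmol/L × 101.1 g/mol × 3.09 L ÷ 1000 = 23.99 g
lactose monohydrate: 55.1 mmol/L × 360.3 g/mol × 3.09 L ÷ 1000 = 61.34 g
hemin: V = C2·V2/C1 = 3.93 µg/mL × 3090 mL ÷ 4990 µg/mL = 2.43 mL
sorbitol: 157 mmol/L × 182.2 g/mol × 3.09 L ÷ 1000 = 88.39 g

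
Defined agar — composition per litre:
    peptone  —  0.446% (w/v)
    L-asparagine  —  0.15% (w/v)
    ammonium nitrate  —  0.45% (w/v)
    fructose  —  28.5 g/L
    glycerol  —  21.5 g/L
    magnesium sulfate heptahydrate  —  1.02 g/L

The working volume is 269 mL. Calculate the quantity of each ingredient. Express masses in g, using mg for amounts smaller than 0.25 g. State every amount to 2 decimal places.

Working volume: 269 mL = 0.269 L.
peptone: 0.446% w/v = 4.46 g/L → 4.46 × 0.269 L = 1.20 g
L-asparagine: 0.15 g per 100 mL × 269 mL ÷ 100 = 0.40 g
ammonium nitrate: 0.45% w/v = 4.5 g/L → 4.5 × 0.269 L = 1.21 g
fructose: 28.5 g/L × 0.269 L = 7.67 g
glycerol: 21.5 g/L × 0.269 L = 5.78 g
magnesium sulfate heptahydrate: 1.02 g/L × 0.269 L = 0.27 g

peptone 1.20 g; L-asparagine 0.40 g; ammonium nitrate 1.21 g; fructose 7.67 g; glycerol 5.78 g; magnesium sulfate heptahydrate 0.27 g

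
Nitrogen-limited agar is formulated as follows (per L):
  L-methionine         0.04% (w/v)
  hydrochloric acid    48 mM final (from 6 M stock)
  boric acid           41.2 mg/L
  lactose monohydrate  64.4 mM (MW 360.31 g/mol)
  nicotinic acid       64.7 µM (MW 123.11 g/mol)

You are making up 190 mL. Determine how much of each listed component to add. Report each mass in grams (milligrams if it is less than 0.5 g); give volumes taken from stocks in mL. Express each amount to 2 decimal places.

Working volume: 190 mL = 0.19 L.
L-methionine: 0.04 g per 100 mL × 190 mL ÷ 100 = 0.076 g = 76.00 mg
hydrochloric acid: dilute stock: 48 mM × 190 mL ÷ 6000 mM = 1.52 mL
boric acid: 41.2 mg/L × 0.19 L = 7.83 mg
lactose monohydrate: 64.4 mmol/L × 360.31 g/mol × 0.19 L ÷ 1000 = 4.41 g
nicotinic acid: 64.7 µmol/L × 123.11 g/mol × 0.19 L ÷ 1000 = 1.51 mg

L-methionine 76.00 mg; hydrochloric acid 1.52 mL; boric acid 7.83 mg; lactose monohydrate 4.41 g; nicotinic acid 1.51 mg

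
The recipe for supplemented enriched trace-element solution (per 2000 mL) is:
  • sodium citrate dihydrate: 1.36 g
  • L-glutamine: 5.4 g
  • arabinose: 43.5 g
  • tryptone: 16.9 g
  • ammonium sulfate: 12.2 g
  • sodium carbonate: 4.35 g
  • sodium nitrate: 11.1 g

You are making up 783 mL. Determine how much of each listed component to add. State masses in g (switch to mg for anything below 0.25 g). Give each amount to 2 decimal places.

sodium citrate dihydrate 0.53 g; L-glutamine 2.11 g; arabinose 17.03 g; tryptone 6.62 g; ammonium sulfate 4.78 g; sodium carbonate 1.70 g; sodium nitrate 4.35 g

Scale factor = 783 mL / 2000 mL = 0.3915.
sodium citrate dihydrate: 1.36 g × (783 mL / 2000 mL) = 0.53 g
L-glutamine: 5.4 g × (783 mL / 2000 mL) = 2.11 g
arabinose: 43.5 g × (783 mL / 2000 mL) = 17.03 g
tryptone: 16.9 g × (783 mL / 2000 mL) = 6.62 g
ammonium sulfate: 12.2 g × (783 mL / 2000 mL) = 4.78 g
sodium carbonate: 4.35 g × (783 mL / 2000 mL) = 1.70 g
sodium nitrate: 11.1 g × (783 mL / 2000 mL) = 4.35 g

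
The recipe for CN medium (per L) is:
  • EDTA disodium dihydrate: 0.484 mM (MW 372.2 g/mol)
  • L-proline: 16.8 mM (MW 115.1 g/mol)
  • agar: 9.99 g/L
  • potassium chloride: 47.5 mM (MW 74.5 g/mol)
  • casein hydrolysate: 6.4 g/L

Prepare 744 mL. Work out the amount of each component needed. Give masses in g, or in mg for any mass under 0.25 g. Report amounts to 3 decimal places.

Working volume: 744 mL = 0.744 L.
EDTA disodium dihydrate: 0.484 mmol/L × 372.2 mg/mmol × 0.744 L = 134.028 mg
L-proline: 16.8 mmol/L × 115.1 g/mol × 0.744 L ÷ 1000 = 1.439 g
agar: 9.99 g/L × 0.744 L = 7.433 g
potassium chloride: 47.5 mmol/L × 74.5 g/mol × 0.744 L ÷ 1000 = 2.633 g
casein hydrolysate: 6.4 g/L × 0.744 L = 4.762 g

EDTA disodium dihydrate 134.028 mg; L-proline 1.439 g; agar 7.433 g; potassium chloride 2.633 g; casein hydrolysate 4.762 g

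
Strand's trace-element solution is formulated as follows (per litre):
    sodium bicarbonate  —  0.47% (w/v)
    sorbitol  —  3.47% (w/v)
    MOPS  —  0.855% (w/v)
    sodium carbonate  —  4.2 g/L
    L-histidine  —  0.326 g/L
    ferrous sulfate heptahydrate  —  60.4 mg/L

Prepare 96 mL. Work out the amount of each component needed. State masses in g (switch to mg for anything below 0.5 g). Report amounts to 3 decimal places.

sodium bicarbonate 451.200 mg; sorbitol 3.331 g; MOPS 0.821 g; sodium carbonate 403.200 mg; L-histidine 31.296 mg; ferrous sulfate heptahydrate 5.798 mg

Scale factor relative to 1 L: 0.096.
sodium bicarbonate: 0.47% w/v = 4.7 g/L → 4.7 × 0.096 L = 0.4512 g = 451.200 mg
sorbitol: 3.47% w/v = 34.7 g/L → 34.7 × 0.096 L = 3.331 g
MOPS: 0.855 g per 100 mL × 96 mL ÷ 100 = 0.821 g
sodium carbonate: 4.2 g/L × 0.096 L = 0.4032 g = 403.200 mg
L-histidine: 0.326 g/L × 0.096 L = 0.031296 g = 31.296 mg
ferrous sulfate heptahydrate: 60.4 mg/L × 0.096 L = 5.798 mg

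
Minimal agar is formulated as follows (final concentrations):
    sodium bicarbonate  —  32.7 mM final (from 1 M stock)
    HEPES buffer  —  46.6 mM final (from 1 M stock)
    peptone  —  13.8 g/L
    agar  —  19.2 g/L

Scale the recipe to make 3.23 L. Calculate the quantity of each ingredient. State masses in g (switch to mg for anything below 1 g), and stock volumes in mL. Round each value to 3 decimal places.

Scale factor relative to 1 L: 3.23.
sodium bicarbonate: V = C2·V2/C1 = 32.7 mM × 3230 mL ÷ 1000 mM = 105.621 mL
HEPES buffer: dilute stock: 46.6 mM × 3230 mL ÷ 1000 mM = 150.518 mL
peptone: 13.8 g/L × 3.23 L = 44.574 g
agar: 19.2 g/L × 3.23 L = 62.016 g

sodium bicarbonate 105.621 mL; HEPES buffer 150.518 mL; peptone 44.574 g; agar 62.016 g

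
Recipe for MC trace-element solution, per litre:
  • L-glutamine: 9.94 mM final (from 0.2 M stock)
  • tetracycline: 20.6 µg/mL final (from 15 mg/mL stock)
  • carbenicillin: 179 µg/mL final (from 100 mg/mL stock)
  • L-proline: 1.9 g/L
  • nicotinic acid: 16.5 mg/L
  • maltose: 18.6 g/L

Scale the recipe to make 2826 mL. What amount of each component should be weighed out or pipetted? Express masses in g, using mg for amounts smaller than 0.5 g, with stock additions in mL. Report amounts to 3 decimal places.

Working volume: 2826 mL = 2.826 L.
L-glutamine: V = C2·V2/C1 = 9.94 mM × 2826 mL ÷ 200 mM = 140.452 mL
tetracycline: V = C2·V2/C1 = 20.6 µg/mL × 2826 mL ÷ 15000 µg/mL = 3.881 mL
carbenicillin: V = C2·V2/C1 = 179 µg/mL × 2826 mL ÷ 100000 µg/mL = 5.059 mL
L-proline: 1.9 g/L × 2.826 L = 5.369 g
nicotinic acid: 16.5 mg/L × 2.826 L = 46.629 mg
maltose: 18.6 g/L × 2.826 L = 52.564 g

L-glutamine 140.452 mL; tetracycline 3.881 mL; carbenicillin 5.059 mL; L-proline 5.369 g; nicotinic acid 46.629 mg; maltose 52.564 g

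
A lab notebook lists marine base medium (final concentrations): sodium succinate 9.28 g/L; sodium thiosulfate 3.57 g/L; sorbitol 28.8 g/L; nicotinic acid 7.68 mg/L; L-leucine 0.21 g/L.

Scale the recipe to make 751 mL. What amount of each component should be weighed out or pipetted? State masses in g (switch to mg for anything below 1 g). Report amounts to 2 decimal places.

sodium succinate 6.97 g; sodium thiosulfate 2.68 g; sorbitol 21.63 g; nicotinic acid 5.77 mg; L-leucine 157.71 mg

Scale factor relative to 1 L: 0.751.
sodium succinate: 9.28 g/L × 0.751 L = 6.97 g
sodium thiosulfate: 3.57 g/L × 0.751 L = 2.68 g
sorbitol: 28.8 g/L × 0.751 L = 21.63 g
nicotinic acid: 7.68 mg/L × 0.751 L = 5.77 mg
L-leucine: 0.21 g/L × 0.751 L = 0.15771 g = 157.71 mg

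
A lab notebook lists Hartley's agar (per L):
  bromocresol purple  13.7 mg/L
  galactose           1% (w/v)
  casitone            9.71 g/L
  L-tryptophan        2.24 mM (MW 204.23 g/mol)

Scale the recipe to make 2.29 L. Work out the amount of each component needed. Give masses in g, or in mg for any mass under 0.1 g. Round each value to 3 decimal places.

bromocresol purple 31.373 mg; galactose 22.900 g; casitone 22.236 g; L-tryptophan 1.048 g

Scale factor relative to 1 L: 2.29.
bromocresol purple: 13.7 mg/L × 2.29 L = 31.373 mg
galactose: 1 g per 100 mL × 2290 mL ÷ 100 = 22.900 g
casitone: 9.71 g/L × 2.29 L = 22.236 g
L-tryptophan: 2.24 mmol/L × 204.23 g/mol × 2.29 L ÷ 1000 = 1.048 g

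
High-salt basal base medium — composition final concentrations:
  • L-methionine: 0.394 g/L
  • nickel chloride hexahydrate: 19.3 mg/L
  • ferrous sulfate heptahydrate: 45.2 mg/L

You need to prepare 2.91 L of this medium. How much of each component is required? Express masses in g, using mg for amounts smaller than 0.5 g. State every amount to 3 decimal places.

L-methionine 1.147 g; nickel chloride hexahydrate 56.163 mg; ferrous sulfate heptahydrate 131.532 mg

Scale factor relative to 1 L: 2.91.
L-methionine: 0.394 g/L × 2.91 L = 1.147 g
nickel chloride hexahydrate: 19.3 mg/L × 2.91 L = 56.163 mg
ferrous sulfate heptahydrate: 45.2 mg/L × 2.91 L = 131.532 mg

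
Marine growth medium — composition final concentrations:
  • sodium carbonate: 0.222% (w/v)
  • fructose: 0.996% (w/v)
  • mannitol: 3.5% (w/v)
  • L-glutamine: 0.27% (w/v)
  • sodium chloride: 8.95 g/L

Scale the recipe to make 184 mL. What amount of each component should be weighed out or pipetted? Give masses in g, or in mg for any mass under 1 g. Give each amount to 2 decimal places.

Working volume: 184 mL = 0.184 L.
sodium carbonate: 0.222 g per 100 mL × 184 mL ÷ 100 = 0.40848 g = 408.48 mg
fructose: 0.996 g per 100 mL × 184 mL ÷ 100 = 1.83 g
mannitol: 3.5 g per 100 mL × 184 mL ÷ 100 = 6.44 g
L-glutamine: 0.27 g per 100 mL × 184 mL ÷ 100 = 0.4968 g = 496.80 mg
sodium chloride: 8.95 g/L × 0.184 L = 1.65 g

sodium carbonate 408.48 mg; fructose 1.83 g; mannitol 6.44 g; L-glutamine 496.80 mg; sodium chloride 1.65 g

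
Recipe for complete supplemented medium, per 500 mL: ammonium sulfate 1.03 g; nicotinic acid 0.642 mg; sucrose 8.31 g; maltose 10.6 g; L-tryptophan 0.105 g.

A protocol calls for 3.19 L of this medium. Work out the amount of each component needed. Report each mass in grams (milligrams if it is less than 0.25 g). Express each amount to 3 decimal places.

ammonium sulfate 6.571 g; nicotinic acid 4.096 mg; sucrose 53.018 g; maltose 67.628 g; L-tryptophan 0.670 g

Scale factor = 3190 mL / 500 mL = 6.38.
ammonium sulfate: 1.03 g × (3190 mL / 500 mL) = 6.571 g
nicotinic acid: 0.642 mg × (3190 mL / 500 mL) = 4.096 mg
sucrose: 8.31 g × (3190 mL / 500 mL) = 53.018 g
maltose: 10.6 g × (3190 mL / 500 mL) = 67.628 g
L-tryptophan: 0.105 g × (3190 mL / 500 mL) = 0.670 g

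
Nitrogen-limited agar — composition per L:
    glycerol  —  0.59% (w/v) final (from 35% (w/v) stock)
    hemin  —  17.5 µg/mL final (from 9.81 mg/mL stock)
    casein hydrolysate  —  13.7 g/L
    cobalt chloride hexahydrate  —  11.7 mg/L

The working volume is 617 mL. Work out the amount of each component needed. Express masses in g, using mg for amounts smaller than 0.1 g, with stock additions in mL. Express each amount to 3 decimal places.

glycerol 10.401 mL; hemin 1.101 mL; casein hydrolysate 8.453 g; cobalt chloride hexahydrate 7.219 mg

Scale factor relative to 1 L: 0.617.
glycerol: dilute stock: 0.59% ÷ 35% × 617 mL = 10.401 mL
hemin: V = C2·V2/C1 = 17.5 µg/mL × 617 mL ÷ 9810 µg/mL = 1.101 mL
casein hydrolysate: 13.7 g/L × 0.617 L = 8.453 g
cobalt chloride hexahydrate: 11.7 mg/L × 0.617 L = 7.219 mg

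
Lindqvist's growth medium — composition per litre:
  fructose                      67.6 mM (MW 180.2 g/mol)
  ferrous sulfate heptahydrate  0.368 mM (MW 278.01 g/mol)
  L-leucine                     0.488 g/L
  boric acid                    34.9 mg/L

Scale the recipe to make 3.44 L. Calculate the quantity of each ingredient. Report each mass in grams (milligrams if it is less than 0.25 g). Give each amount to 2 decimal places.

Working volume: 3.44 L.
fructose: 67.6 mmol/L × 180.2 g/mol × 3.44 L ÷ 1000 = 41.90 g
ferrous sulfate heptahydrate: 0.368 mmol/L × 278.01 g/mol × 3.44 L ÷ 1000 = 0.35 g
L-leucine: 0.488 g/L × 3.44 L = 1.68 g
boric acid: 34.9 mg/L × 3.44 L = 120.06 mg

fructose 41.90 g; ferrous sulfate heptahydrate 0.35 g; L-leucine 1.68 g; boric acid 120.06 mg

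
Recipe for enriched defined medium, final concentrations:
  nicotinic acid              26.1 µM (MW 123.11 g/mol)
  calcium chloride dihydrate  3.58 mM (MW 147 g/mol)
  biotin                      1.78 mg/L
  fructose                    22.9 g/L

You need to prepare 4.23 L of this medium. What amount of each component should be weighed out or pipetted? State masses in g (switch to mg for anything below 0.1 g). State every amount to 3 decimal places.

nicotinic acid 13.592 mg; calcium chloride dihydrate 2.226 g; biotin 7.529 mg; fructose 96.867 g

Scale factor relative to 1 L: 4.23.
nicotinic acid: 26.1 µmol/L × 123.11 g/mol × 4.23 L ÷ 1000 = 13.592 mg
calcium chloride dihydrate: 3.58 mmol/L × 147 g/mol × 4.23 L ÷ 1000 = 2.226 g
biotin: 1.78 mg/L × 4.23 L = 7.529 mg
fructose: 22.9 g/L × 4.23 L = 96.867 g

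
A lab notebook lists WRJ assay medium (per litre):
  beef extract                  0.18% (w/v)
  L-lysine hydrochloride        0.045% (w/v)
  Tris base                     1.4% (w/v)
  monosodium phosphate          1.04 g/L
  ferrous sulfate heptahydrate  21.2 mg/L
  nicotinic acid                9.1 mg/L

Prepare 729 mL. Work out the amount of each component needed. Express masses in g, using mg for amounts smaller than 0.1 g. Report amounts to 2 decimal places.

Target volume = 729 mL = 0.729 L.
beef extract: 0.18% w/v = 1.8 g/L → 1.8 × 0.729 L = 1.31 g
L-lysine hydrochloride: 0.045 g per 100 mL × 729 mL ÷ 100 = 0.33 g
Tris base: 1.4% w/v = 14 g/L → 14 × 0.729 L = 10.21 g
monosodium phosphate: 1.04 g/L × 0.729 L = 0.76 g
ferrous sulfate heptahydrate: 21.2 mg/L × 0.729 L = 15.45 mg
nicotinic acid: 9.1 mg/L × 0.729 L = 6.63 mg

beef extract 1.31 g; L-lysine hydrochloride 0.33 g; Tris base 10.21 g; monosodium phosphate 0.76 g; ferrous sulfate heptahydrate 15.45 mg; nicotinic acid 6.63 mg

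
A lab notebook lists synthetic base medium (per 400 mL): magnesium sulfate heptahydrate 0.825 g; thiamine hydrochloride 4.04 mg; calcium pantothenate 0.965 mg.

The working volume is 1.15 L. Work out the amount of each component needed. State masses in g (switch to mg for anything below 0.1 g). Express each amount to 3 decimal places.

Scale factor = 1150 mL / 400 mL = 2.875.
magnesium sulfate heptahydrate: 0.825 g × (1150 mL / 400 mL) = 2.372 g
thiamine hydrochloride: 4.04 mg × (1150 mL / 400 mL) = 11.615 mg
calcium pantothenate: 0.965 mg × (1150 mL / 400 mL) = 2.774 mg

magnesium sulfate heptahydrate 2.372 g; thiamine hydrochloride 11.615 mg; calcium pantothenate 2.774 mg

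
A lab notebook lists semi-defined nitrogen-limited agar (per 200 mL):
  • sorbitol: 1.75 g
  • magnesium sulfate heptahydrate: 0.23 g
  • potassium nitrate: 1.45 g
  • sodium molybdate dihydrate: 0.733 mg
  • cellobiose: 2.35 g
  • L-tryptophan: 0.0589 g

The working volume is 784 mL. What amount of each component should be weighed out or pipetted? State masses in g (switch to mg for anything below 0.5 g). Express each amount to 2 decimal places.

sorbitol 6.86 g; magnesium sulfate heptahydrate 0.90 g; potassium nitrate 5.68 g; sodium molybdate dihydrate 2.87 mg; cellobiose 9.21 g; L-tryptophan 230.89 mg

Ratio of target to recipe volume: 784 / 200 = 3.92.
sorbitol: 1.75 g × (784 mL / 200 mL) = 6.86 g
magnesium sulfate heptahydrate: 0.23 g × (784 mL / 200 mL) = 0.90 g
potassium nitrate: 1.45 g × (784 mL / 200 mL) = 5.68 g
sodium molybdate dihydrate: 0.733 mg × (784 mL / 200 mL) = 2.87 mg
cellobiose: 2.35 g × (784 mL / 200 mL) = 9.21 g
L-tryptophan: 0.0589 g × (784 mL / 200 mL) = 0.230888 g = 230.89 mg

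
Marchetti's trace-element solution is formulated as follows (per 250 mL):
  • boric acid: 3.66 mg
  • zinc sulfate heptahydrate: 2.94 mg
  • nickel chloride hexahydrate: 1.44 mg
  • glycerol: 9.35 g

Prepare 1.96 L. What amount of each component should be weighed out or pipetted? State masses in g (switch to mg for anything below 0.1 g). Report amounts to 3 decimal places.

Scale factor = 1960 mL / 250 mL = 7.84.
boric acid: 3.66 mg × (1960 mL / 250 mL) = 28.694 mg
zinc sulfate heptahydrate: 2.94 mg × (1960 mL / 250 mL) = 23.050 mg
nickel chloride hexahydrate: 1.44 mg × (1960 mL / 250 mL) = 11.290 mg
glycerol: 9.35 g × (1960 mL / 250 mL) = 73.304 g

boric acid 28.694 mg; zinc sulfate heptahydrate 23.050 mg; nickel chloride hexahydrate 11.290 mg; glycerol 73.304 g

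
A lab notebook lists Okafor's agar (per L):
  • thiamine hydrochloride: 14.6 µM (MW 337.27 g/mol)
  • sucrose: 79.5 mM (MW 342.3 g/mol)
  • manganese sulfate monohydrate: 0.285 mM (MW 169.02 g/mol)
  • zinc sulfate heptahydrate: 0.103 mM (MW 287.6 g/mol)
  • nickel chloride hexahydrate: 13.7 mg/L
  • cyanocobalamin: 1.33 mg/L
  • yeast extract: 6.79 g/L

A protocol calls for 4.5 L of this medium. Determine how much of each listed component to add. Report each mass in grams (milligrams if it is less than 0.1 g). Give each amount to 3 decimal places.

Working volume: 4.5 L.
thiamine hydrochloride: 14.6 µmol/L × 337.27 g/mol × 4.5 L ÷ 1000 = 22.159 mg
sucrose: 79.5 mmol/L × 342.3 g/mol × 4.5 L ÷ 1000 = 122.458 g
manganese sulfate monohydrate: 0.285 mmol/L × 169.02 g/mol × 4.5 L ÷ 1000 = 0.217 g
zinc sulfate heptahydrate: 0.103 mmol/L × 287.6 g/mol × 4.5 L ÷ 1000 = 0.133 g
nickel chloride hexahydrate: 13.7 mg/L × 4.5 L = 61.650 mg
cyanocobalamin: 1.33 mg/L × 4.5 L = 5.985 mg
yeast extract: 6.79 g/L × 4.5 L = 30.555 g

thiamine hydrochloride 22.159 mg; sucrose 122.458 g; manganese sulfate monohydrate 0.217 g; zinc sulfate heptahydrate 0.133 g; nickel chloride hexahydrate 61.650 mg; cyanocobalamin 5.985 mg; yeast extract 30.555 g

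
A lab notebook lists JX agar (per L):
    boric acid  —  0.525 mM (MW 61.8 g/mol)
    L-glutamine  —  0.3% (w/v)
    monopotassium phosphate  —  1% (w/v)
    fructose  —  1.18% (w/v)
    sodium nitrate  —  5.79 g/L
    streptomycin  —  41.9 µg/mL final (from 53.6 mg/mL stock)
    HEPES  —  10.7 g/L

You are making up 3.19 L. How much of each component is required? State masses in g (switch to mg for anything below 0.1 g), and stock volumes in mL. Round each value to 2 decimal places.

Working volume: 3.19 L.
boric acid: 0.525 mmol/L × 61.8 g/mol × 3.19 L ÷ 1000 = 0.10 g
L-glutamine: 0.3% w/v = 3 g/L → 3 × 3.19 L = 9.57 g
monopotassium phosphate: 1 g per 100 mL × 3190 mL ÷ 100 = 31.90 g
fructose: 1.18 g per 100 mL × 3190 mL ÷ 100 = 37.64 g
sodium nitrate: 5.79 g/L × 3.19 L = 18.47 g
streptomycin: C1V1 = C2V2 → 41.9 µg/mL × 3190 mL ÷ 53600 µg/mL = 2.49 mL
HEPES: 10.7 g/L × 3.19 L = 34.13 g

boric acid 0.10 g; L-glutamine 9.57 g; monopotassium phosphate 31.90 g; fructose 37.64 g; sodium nitrate 18.47 g; streptomycin 2.49 mL; HEPES 34.13 g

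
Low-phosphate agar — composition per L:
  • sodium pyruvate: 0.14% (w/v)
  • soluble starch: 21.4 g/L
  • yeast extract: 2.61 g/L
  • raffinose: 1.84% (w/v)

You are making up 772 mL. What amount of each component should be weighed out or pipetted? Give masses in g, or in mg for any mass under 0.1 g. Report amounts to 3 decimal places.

sodium pyruvate 1.081 g; soluble starch 16.521 g; yeast extract 2.015 g; raffinose 14.205 g

Target volume = 772 mL = 0.772 L.
sodium pyruvate: 0.14 g per 100 mL × 772 mL ÷ 100 = 1.081 g
soluble starch: 21.4 g/L × 0.772 L = 16.521 g
yeast extract: 2.61 g/L × 0.772 L = 2.015 g
raffinose: 1.84% w/v = 18.4 g/L → 18.4 × 0.772 L = 14.205 g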